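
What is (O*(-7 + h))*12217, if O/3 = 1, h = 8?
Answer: 36651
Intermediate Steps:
O = 3 (O = 3*1 = 3)
(O*(-7 + h))*12217 = (3*(-7 + 8))*12217 = (3*1)*12217 = 3*12217 = 36651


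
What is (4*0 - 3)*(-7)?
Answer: 21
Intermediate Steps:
(4*0 - 3)*(-7) = (0 - 3)*(-7) = -3*(-7) = 21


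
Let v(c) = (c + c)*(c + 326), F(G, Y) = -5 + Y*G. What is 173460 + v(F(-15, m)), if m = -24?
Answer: 656970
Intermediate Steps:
F(G, Y) = -5 + G*Y
v(c) = 2*c*(326 + c) (v(c) = (2*c)*(326 + c) = 2*c*(326 + c))
173460 + v(F(-15, m)) = 173460 + 2*(-5 - 15*(-24))*(326 + (-5 - 15*(-24))) = 173460 + 2*(-5 + 360)*(326 + (-5 + 360)) = 173460 + 2*355*(326 + 355) = 173460 + 2*355*681 = 173460 + 483510 = 656970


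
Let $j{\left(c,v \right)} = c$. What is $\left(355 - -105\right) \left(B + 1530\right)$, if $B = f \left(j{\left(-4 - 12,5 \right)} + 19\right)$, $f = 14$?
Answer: $723120$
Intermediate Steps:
$B = 42$ ($B = 14 \left(\left(-4 - 12\right) + 19\right) = 14 \left(-16 + 19\right) = 14 \cdot 3 = 42$)
$\left(355 - -105\right) \left(B + 1530\right) = \left(355 - -105\right) \left(42 + 1530\right) = \left(355 + 105\right) 1572 = 460 \cdot 1572 = 723120$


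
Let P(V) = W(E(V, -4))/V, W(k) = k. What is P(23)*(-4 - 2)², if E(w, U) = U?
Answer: -144/23 ≈ -6.2609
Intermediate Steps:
P(V) = -4/V
P(23)*(-4 - 2)² = (-4/23)*(-4 - 2)² = -4*1/23*(-6)² = -4/23*36 = -144/23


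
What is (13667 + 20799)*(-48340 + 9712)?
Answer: -1331352648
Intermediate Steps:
(13667 + 20799)*(-48340 + 9712) = 34466*(-38628) = -1331352648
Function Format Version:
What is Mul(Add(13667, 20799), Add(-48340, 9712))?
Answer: -1331352648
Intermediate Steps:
Mul(Add(13667, 20799), Add(-48340, 9712)) = Mul(34466, -38628) = -1331352648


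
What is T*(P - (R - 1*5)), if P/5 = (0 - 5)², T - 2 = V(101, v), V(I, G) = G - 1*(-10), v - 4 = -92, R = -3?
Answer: -10108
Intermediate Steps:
v = -88 (v = 4 - 92 = -88)
V(I, G) = 10 + G (V(I, G) = G + 10 = 10 + G)
T = -76 (T = 2 + (10 - 88) = 2 - 78 = -76)
P = 125 (P = 5*(0 - 5)² = 5*(-5)² = 5*25 = 125)
T*(P - (R - 1*5)) = -76*(125 - (-3 - 1*5)) = -76*(125 - (-3 - 5)) = -76*(125 - 1*(-8)) = -76*(125 + 8) = -76*133 = -10108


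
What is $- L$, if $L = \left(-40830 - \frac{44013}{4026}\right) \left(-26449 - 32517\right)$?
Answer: $- \frac{1615919919473}{671} \approx -2.4082 \cdot 10^{9}$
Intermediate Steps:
$L = \frac{1615919919473}{671}$ ($L = \left(-40830 - \frac{14671}{1342}\right) \left(-58966\right) = \left(- \frac{54808531}{1342}\right) \left(-58966\right) = \frac{1615919919473}{671} \approx 2.4082 \cdot 10^{9}$)
$- L = \left(-1\right) \frac{1615919919473}{671} = - \frac{1615919919473}{671}$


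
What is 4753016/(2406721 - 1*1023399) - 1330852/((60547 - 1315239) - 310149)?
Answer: 4639355580400/1082339490901 ≈ 4.2864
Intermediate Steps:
4753016/(2406721 - 1*1023399) - 1330852/((60547 - 1315239) - 310149) = 4753016/(2406721 - 1023399) - 1330852/(-1254692 - 310149) = 4753016/1383322 - 1330852/(-1564841) = 4753016*(1/1383322) - 1330852*(-1/1564841) = 2376508/691661 + 1330852/1564841 = 4639355580400/1082339490901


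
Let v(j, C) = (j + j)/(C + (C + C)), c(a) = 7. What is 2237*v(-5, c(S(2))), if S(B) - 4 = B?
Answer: -22370/21 ≈ -1065.2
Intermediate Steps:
S(B) = 4 + B
v(j, C) = 2*j/(3*C) (v(j, C) = (2*j)/(C + 2*C) = (2*j)/((3*C)) = (2*j)*(1/(3*C)) = 2*j/(3*C))
2237*v(-5, c(S(2))) = 2237*((2/3)*(-5)/7) = 2237*((2/3)*(-5)*(1/7)) = 2237*(-10/21) = -22370/21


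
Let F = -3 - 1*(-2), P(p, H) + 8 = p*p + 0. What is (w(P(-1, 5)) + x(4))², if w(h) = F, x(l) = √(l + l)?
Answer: 9 - 4*√2 ≈ 3.3431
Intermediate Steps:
P(p, H) = -8 + p² (P(p, H) = -8 + (p*p + 0) = -8 + (p² + 0) = -8 + p²)
x(l) = √2*√l (x(l) = √(2*l) = √2*√l)
F = -1 (F = -3 + 2 = -1)
w(h) = -1
(w(P(-1, 5)) + x(4))² = (-1 + √2*√4)² = (-1 + √2*2)² = (-1 + 2*√2)²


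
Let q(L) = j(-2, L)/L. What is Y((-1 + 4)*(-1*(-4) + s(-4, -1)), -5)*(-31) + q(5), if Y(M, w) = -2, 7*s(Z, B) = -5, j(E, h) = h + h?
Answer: 64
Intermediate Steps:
j(E, h) = 2*h
s(Z, B) = -5/7 (s(Z, B) = (⅐)*(-5) = -5/7)
q(L) = 2 (q(L) = (2*L)/L = 2)
Y((-1 + 4)*(-1*(-4) + s(-4, -1)), -5)*(-31) + q(5) = -2*(-31) + 2 = 62 + 2 = 64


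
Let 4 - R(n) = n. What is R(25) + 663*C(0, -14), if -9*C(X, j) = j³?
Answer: 606361/3 ≈ 2.0212e+5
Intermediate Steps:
C(X, j) = -j³/9
R(n) = 4 - n
R(25) + 663*C(0, -14) = (4 - 1*25) + 663*(-⅑*(-14)³) = (4 - 25) + 663*(-⅑*(-2744)) = -21 + 663*(2744/9) = -21 + 606424/3 = 606361/3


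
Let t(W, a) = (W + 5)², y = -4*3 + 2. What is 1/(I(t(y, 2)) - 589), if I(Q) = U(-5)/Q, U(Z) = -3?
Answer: -25/14728 ≈ -0.0016974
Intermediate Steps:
y = -10 (y = -12 + 2 = -10)
t(W, a) = (5 + W)²
I(Q) = -3/Q
1/(I(t(y, 2)) - 589) = 1/(-3/(5 - 10)² - 589) = 1/(-3/((-5)²) - 589) = 1/(-3/25 - 589) = 1/(-14728/25) = -25/14728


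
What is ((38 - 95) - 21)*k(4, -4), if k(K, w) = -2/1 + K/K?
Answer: 78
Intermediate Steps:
k(K, w) = -1 (k(K, w) = -2*1 + 1 = -2 + 1 = -1)
((38 - 95) - 21)*k(4, -4) = ((38 - 95) - 21)*(-1) = (-57 - 21)*(-1) = -78*(-1) = 78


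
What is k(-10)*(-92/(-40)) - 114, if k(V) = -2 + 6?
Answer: -524/5 ≈ -104.80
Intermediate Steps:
k(V) = 4
k(-10)*(-92/(-40)) - 114 = 4*(-92/(-40)) - 114 = 4*(-92*(-1/40)) - 114 = 4*(23/10) - 114 = 46/5 - 114 = -524/5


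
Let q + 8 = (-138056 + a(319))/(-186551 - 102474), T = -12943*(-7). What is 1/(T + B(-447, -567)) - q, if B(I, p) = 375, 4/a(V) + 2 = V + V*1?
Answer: 31449439048447/4180799805600 ≈ 7.5223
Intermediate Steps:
a(V) = 4/(-2 + 2*V) (a(V) = 4/(-2 + (V + V*1)) = 4/(-2 + (V + V)) = 4/(-2 + 2*V))
T = 90601
q = -345688897/45954975 (q = -8 + (-138056 + 2/(-1 + 319))/(-186551 - 102474) = -8 + (-138056 + 2/318)/(-289025) = -8 + (-138056 + 2*(1/318))*(-1/289025) = -8 + (-138056 + 1/159)*(-1/289025) = -8 - 21950903/159*(-1/289025) = -8 + 21950903/45954975 = -345688897/45954975 ≈ -7.5223)
1/(T + B(-447, -567)) - q = 1/(90601 + 375) - 1*(-345688897/45954975) = 1/90976 + 345688897/45954975 = 31449439048447/4180799805600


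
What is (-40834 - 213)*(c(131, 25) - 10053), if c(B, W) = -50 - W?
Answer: 415724016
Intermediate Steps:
(-40834 - 213)*(c(131, 25) - 10053) = (-40834 - 213)*((-50 - 1*25) - 10053) = -41047*((-50 - 25) - 10053) = -41047*(-75 - 10053) = -41047*(-10128) = 415724016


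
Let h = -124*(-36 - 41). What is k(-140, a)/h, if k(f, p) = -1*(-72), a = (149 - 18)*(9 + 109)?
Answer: 18/2387 ≈ 0.0075408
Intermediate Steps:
a = 15458 (a = 131*118 = 15458)
h = 9548 (h = -124*(-77) = 9548)
k(f, p) = 72
k(-140, a)/h = 72/9548 = 72*(1/9548) = 18/2387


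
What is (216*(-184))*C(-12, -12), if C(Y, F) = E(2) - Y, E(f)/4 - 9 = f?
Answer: -2225664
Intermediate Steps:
E(f) = 36 + 4*f
C(Y, F) = 44 - Y (C(Y, F) = (36 + 4*2) - Y = (36 + 8) - Y = 44 - Y)
(216*(-184))*C(-12, -12) = (216*(-184))*(44 - 1*(-12)) = -39744*(44 + 12) = -39744*56 = -2225664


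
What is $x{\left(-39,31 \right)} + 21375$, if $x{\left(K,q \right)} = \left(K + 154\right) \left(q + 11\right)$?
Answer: $26205$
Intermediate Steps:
$x{\left(K,q \right)} = \left(11 + q\right) \left(154 + K\right)$ ($x{\left(K,q \right)} = \left(154 + K\right) \left(11 + q\right) = \left(11 + q\right) \left(154 + K\right)$)
$x{\left(-39,31 \right)} + 21375 = \left(1694 + 11 \left(-39\right) + 154 \cdot 31 - 1209\right) + 21375 = \left(1694 - 429 + 4774 - 1209\right) + 21375 = 4830 + 21375 = 26205$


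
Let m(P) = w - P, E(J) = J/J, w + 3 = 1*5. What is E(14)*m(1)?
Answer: 1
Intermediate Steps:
w = 2 (w = -3 + 1*5 = -3 + 5 = 2)
E(J) = 1
m(P) = 2 - P
E(14)*m(1) = 1*(2 - 1*1) = 1*(2 - 1) = 1*1 = 1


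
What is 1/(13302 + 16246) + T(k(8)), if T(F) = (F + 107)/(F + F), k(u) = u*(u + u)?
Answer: 1736009/1891072 ≈ 0.91800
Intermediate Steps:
k(u) = 2*u² (k(u) = u*(2*u) = 2*u²)
T(F) = (107 + F)/(2*F) (T(F) = (107 + F)/((2*F)) = (107 + F)*(1/(2*F)) = (107 + F)/(2*F))
1/(13302 + 16246) + T(k(8)) = 1/(13302 + 16246) + (107 + 2*8²)/(2*((2*8²))) = 1/29548 + (107 + 2*64)/(2*((2*64))) = 1/29548 + (½)*(107 + 128)/128 = 1/29548 + (½)*(1/128)*235 = 1/29548 + 235/256 = 1736009/1891072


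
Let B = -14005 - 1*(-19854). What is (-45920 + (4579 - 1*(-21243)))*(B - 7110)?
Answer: 25343578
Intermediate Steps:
B = 5849 (B = -14005 + 19854 = 5849)
(-45920 + (4579 - 1*(-21243)))*(B - 7110) = (-45920 + (4579 - 1*(-21243)))*(5849 - 7110) = (-45920 + (4579 + 21243))*(-1261) = (-45920 + 25822)*(-1261) = -20098*(-1261) = 25343578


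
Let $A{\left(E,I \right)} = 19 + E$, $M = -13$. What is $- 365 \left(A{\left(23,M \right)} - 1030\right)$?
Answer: $360620$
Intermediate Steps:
$- 365 \left(A{\left(23,M \right)} - 1030\right) = - 365 \left(\left(19 + 23\right) - 1030\right) = - 365 \left(42 - 1030\right) = \left(-365\right) \left(-988\right) = 360620$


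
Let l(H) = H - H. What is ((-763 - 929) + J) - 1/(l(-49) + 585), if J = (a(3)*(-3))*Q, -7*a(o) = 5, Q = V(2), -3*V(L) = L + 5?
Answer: -992746/585 ≈ -1697.0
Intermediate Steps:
V(L) = -5/3 - L/3 (V(L) = -(L + 5)/3 = -(5 + L)/3 = -5/3 - L/3)
Q = -7/3 (Q = -5/3 - 1/3*2 = -5/3 - 2/3 = -7/3 ≈ -2.3333)
a(o) = -5/7 (a(o) = -1/7*5 = -5/7)
l(H) = 0
J = -5 (J = -5/7*(-3)*(-7/3) = (15/7)*(-7/3) = -5)
((-763 - 929) + J) - 1/(l(-49) + 585) = ((-763 - 929) - 5) - 1/(0 + 585) = (-1692 - 5) - 1/585 = -1697 - 1*1/585 = -1697 - 1/585 = -992746/585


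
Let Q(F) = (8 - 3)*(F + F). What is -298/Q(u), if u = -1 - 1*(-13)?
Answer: -149/60 ≈ -2.4833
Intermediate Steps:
u = 12 (u = -1 + 13 = 12)
Q(F) = 10*F (Q(F) = 5*(2*F) = 10*F)
-298/Q(u) = -298/(10*12) = -298/120 = -298*1/120 = -149/60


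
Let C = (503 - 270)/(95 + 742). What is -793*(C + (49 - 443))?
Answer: 261329185/837 ≈ 3.1222e+5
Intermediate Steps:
C = 233/837 ≈ 0.27838
-793*(C + (49 - 443)) = -793*(233/837 + (49 - 443)) = -793*(233/837 - 394) = -793*(-329545/837) = 261329185/837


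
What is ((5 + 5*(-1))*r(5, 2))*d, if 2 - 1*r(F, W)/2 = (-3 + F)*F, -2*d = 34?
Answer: 0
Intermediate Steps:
d = -17 (d = -½*34 = -17)
r(F, W) = 4 - 2*F*(-3 + F) (r(F, W) = 4 - 2*(-3 + F)*F = 4 - 2*F*(-3 + F))
((5 + 5*(-1))*r(5, 2))*d = ((5 + 5*(-1))*(4 - 2*5² + 6*5))*(-17) = ((5 - 5)*(4 - 2*25 + 30))*(-17) = (0*(4 - 50 + 30))*(-17) = (0*(-16))*(-17) = 0*(-17) = 0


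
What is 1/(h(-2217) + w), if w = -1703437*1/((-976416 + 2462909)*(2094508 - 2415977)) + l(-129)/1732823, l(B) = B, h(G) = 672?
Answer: 828049256299036591/556449041540584451810 ≈ 0.0014881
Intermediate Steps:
w = -58692368137342/828049256299036591 (w = -1703437*1/((-976416 + 2462909)*(2094508 - 2415977)) - 129/1732823 = -1703437/(1486493*(-321469)) - 129*1/1732823 = -1703437/(-477861418217) - 129/1732823 = -1703437*(-1/477861418217) - 129/1732823 = 1703437/477861418217 - 129/1732823 = -58692368137342/828049256299036591 ≈ -7.0880e-5)
1/(h(-2217) + w) = 1/(672 - 58692368137342/828049256299036591) = 1/(556449041540584451810/828049256299036591) = 828049256299036591/556449041540584451810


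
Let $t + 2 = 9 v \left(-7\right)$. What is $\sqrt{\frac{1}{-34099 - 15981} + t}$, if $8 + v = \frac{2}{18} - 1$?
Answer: $\frac{\sqrt{87466720070}}{12520} \approx 23.622$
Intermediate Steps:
$v = - \frac{80}{9}$ ($v = -8 - \left(1 - \frac{2}{18}\right) = -8 + \left(2 \cdot \frac{1}{18} - 1\right) = -8 + \left(\frac{1}{9} - 1\right) = -8 - \frac{8}{9} = - \frac{80}{9} \approx -8.8889$)
$t = 558$ ($t = -2 + 9 \left(- \frac{80}{9}\right) \left(-7\right) = -2 - -560 = -2 + 560 = 558$)
$\sqrt{\frac{1}{-34099 - 15981} + t} = \sqrt{\frac{1}{-34099 - 15981} + 558} = \sqrt{\frac{1}{-50080} + 558} = \sqrt{- \frac{1}{50080} + 558} = \sqrt{\frac{27944639}{50080}} = \frac{\sqrt{87466720070}}{12520}$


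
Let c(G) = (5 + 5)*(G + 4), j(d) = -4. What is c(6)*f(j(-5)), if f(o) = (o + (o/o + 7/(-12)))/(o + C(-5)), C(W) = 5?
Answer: -1075/3 ≈ -358.33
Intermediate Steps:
c(G) = 40 + 10*G (c(G) = 10*(4 + G) = 40 + 10*G)
f(o) = (5/12 + o)/(5 + o) (f(o) = (o + (o/o + 7/(-12)))/(o + 5) = (o + (1 + 7*(-1/12)))/(5 + o) = (o + (1 - 7/12))/(5 + o) = (o + 5/12)/(5 + o) = (5/12 + o)/(5 + o))
c(6)*f(j(-5)) = (40 + 10*6)*((5/12 - 4)/(5 - 4)) = (40 + 60)*(-43/12/1) = 100*(1*(-43/12)) = 100*(-43/12) = -1075/3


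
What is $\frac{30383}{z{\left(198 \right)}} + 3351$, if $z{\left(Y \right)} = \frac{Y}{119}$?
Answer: $\frac{4279075}{198} \approx 21612.0$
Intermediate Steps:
$z{\left(Y \right)} = \frac{Y}{119}$ ($z{\left(Y \right)} = Y \frac{1}{119} = \frac{Y}{119}$)
$\frac{30383}{z{\left(198 \right)}} + 3351 = \frac{30383}{\frac{1}{119} \cdot 198} + 3351 = \frac{30383}{\frac{198}{119}} + 3351 = 30383 \cdot \frac{119}{198} + 3351 = \frac{3615577}{198} + 3351 = \frac{4279075}{198}$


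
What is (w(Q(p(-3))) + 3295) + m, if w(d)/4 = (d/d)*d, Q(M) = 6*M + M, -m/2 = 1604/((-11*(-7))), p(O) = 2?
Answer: 254819/77 ≈ 3309.3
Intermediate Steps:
m = -3208/77 (m = -3208/((-11*(-7))) = -3208/77 ≈ -41.662)
Q(M) = 7*M
w(d) = 4*d (w(d) = 4*((d/d)*d) = 4*(1*d) = 4*d)
(w(Q(p(-3))) + 3295) + m = (4*(7*2) + 3295) - 3208/77 = (4*14 + 3295) - 3208/77 = (56 + 3295) - 3208/77 = 3351 - 3208/77 = 254819/77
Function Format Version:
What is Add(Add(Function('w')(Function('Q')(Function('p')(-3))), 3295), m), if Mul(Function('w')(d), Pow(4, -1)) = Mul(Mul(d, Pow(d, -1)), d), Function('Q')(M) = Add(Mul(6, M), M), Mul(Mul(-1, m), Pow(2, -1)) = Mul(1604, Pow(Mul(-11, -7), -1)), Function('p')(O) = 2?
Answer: Rational(254819, 77) ≈ 3309.3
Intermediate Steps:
m = Rational(-3208, 77) (m = Mul(-2, Mul(1604, Pow(Mul(-11, -7), -1))) = Mul(-2, Mul(1604, Pow(77, -1))) = Mul(-2, Mul(1604, Rational(1, 77))) = Mul(-2, Rational(1604, 77)) = Rational(-3208, 77) ≈ -41.662)
Function('Q')(M) = Mul(7, M)
Function('w')(d) = Mul(4, d) (Function('w')(d) = Mul(4, Mul(Mul(d, Pow(d, -1)), d)) = Mul(4, Mul(1, d)) = Mul(4, d))
Add(Add(Function('w')(Function('Q')(Function('p')(-3))), 3295), m) = Add(Add(Mul(4, Mul(7, 2)), 3295), Rational(-3208, 77)) = Add(Add(Mul(4, 14), 3295), Rational(-3208, 77)) = Add(Add(56, 3295), Rational(-3208, 77)) = Add(3351, Rational(-3208, 77)) = Rational(254819, 77)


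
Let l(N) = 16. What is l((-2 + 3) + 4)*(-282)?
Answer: -4512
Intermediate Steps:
l((-2 + 3) + 4)*(-282) = 16*(-282) = -4512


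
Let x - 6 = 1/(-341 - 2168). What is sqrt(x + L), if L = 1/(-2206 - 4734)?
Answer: sqrt(454749512293765)/8706230 ≈ 2.4494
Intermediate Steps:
x = 15053/2509 (x = 6 + 1/(-341 - 2168) = 6 + 1/(-2509) = 6 - 1/2509 = 15053/2509 ≈ 5.9996)
L = -1/6940 (L = 1/(-6940) = -1/6940 ≈ -0.00014409)
sqrt(x + L) = sqrt(15053/2509 - 1/6940) = sqrt(104465311/17412460) = sqrt(454749512293765)/8706230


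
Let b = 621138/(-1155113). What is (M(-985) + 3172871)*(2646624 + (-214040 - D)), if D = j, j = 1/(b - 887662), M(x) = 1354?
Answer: 7917314866270373481308025/1025350536944 ≈ 7.7216e+12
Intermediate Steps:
b = -621138/1155113 (b = 621138*(-1/1155113) = -621138/1155113 ≈ -0.53773)
j = -1155113/1025350536944 (j = 1/(-621138/1155113 - 887662) = 1/(-1025350536944/1155113) = -1155113/1025350536944 ≈ -1.1266e-6)
D = -1155113/1025350536944 ≈ -1.1266e-6
(M(-985) + 3172871)*(2646624 + (-214040 - D)) = (1354 + 3172871)*(2646624 + (-214040 - 1*(-1155113/1025350536944))) = 3174225*(2646624 + (-214040 + 1155113/1025350536944)) = 3174225*(2646624 - 219466028926338647/1025350536944) = 3174225*(2494251310562538409/1025350536944) = 7917314866270373481308025/1025350536944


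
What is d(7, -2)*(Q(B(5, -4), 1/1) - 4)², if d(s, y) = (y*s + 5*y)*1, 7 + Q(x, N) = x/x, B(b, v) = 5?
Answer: -2400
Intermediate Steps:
Q(x, N) = -6 (Q(x, N) = -7 + x/x = -7 + 1 = -6)
d(s, y) = 5*y + s*y (d(s, y) = (s*y + 5*y)*1 = (5*y + s*y)*1 = 5*y + s*y)
d(7, -2)*(Q(B(5, -4), 1/1) - 4)² = (-2*(5 + 7))*(-6 - 4)² = -2*12*(-10)² = -24*100 = -2400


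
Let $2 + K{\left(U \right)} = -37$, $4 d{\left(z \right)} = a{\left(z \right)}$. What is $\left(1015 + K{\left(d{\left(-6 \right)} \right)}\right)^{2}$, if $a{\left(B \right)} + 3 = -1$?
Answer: $952576$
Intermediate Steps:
$a{\left(B \right)} = -4$ ($a{\left(B \right)} = -3 - 1 = -4$)
$d{\left(z \right)} = -1$ ($d{\left(z \right)} = \frac{1}{4} \left(-4\right) = -1$)
$K{\left(U \right)} = -39$ ($K{\left(U \right)} = -2 - 37 = -39$)
$\left(1015 + K{\left(d{\left(-6 \right)} \right)}\right)^{2} = \left(1015 - 39\right)^{2} = 976^{2} = 952576$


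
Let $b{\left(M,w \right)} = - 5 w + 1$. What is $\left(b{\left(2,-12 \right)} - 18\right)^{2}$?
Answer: $1849$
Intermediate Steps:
$b{\left(M,w \right)} = 1 - 5 w$
$\left(b{\left(2,-12 \right)} - 18\right)^{2} = \left(\left(1 - -60\right) - 18\right)^{2} = \left(\left(1 + 60\right) - 18\right)^{2} = \left(61 - 18\right)^{2} = 43^{2} = 1849$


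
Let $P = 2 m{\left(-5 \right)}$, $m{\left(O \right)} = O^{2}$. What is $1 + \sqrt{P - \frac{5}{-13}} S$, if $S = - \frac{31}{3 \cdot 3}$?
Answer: $1 - \frac{31 \sqrt{8515}}{117} \approx -23.449$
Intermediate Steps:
$P = 50$ ($P = 2 \left(-5\right)^{2} = 2 \cdot 25 = 50$)
$S = - \frac{31}{9} \approx -3.4444$
$1 + \sqrt{P - \frac{5}{-13}} S = 1 + \sqrt{50 - \frac{5}{-13}} \left(- \frac{31}{9}\right) = 1 + \sqrt{50 - - \frac{5}{13}} \left(- \frac{31}{9}\right) = 1 + \sqrt{50 + \frac{5}{13}} \left(- \frac{31}{9}\right) = 1 + \sqrt{\frac{655}{13}} \left(- \frac{31}{9}\right) = 1 + \frac{\sqrt{8515}}{13} \left(- \frac{31}{9}\right) = 1 - \frac{31 \sqrt{8515}}{117}$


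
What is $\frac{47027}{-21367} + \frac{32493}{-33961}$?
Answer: $- \frac{2291361878}{725644687} \approx -3.1577$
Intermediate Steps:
$\frac{47027}{-21367} + \frac{32493}{-33961} = 47027 \left(- \frac{1}{21367}\right) + 32493 \left(- \frac{1}{33961}\right) = - \frac{47027}{21367} - \frac{32493}{33961} = - \frac{2291361878}{725644687}$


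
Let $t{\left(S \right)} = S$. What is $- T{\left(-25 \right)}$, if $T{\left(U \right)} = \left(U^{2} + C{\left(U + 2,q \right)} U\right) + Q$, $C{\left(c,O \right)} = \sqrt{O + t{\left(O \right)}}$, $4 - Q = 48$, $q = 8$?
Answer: $-481$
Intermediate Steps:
$Q = -44$ ($Q = 4 - 48 = -44$)
$C{\left(c,O \right)} = \sqrt{2} \sqrt{O}$ ($C{\left(c,O \right)} = \sqrt{O + O} = \sqrt{2 O} = \sqrt{2} \sqrt{O}$)
$T{\left(U \right)} = -44 + U^{2} + 4 U$ ($T{\left(U \right)} = \left(U^{2} + \sqrt{2} \sqrt{8} U\right) - 44 = \left(U^{2} + \sqrt{2} \cdot 2 \sqrt{2} U\right) - 44 = \left(U^{2} + 4 U\right) - 44 = -44 + U^{2} + 4 U$)
$- T{\left(-25 \right)} = - (-44 + \left(-25\right)^{2} + 4 \left(-25\right)) = - (-44 + 625 - 100) = \left(-1\right) 481 = -481$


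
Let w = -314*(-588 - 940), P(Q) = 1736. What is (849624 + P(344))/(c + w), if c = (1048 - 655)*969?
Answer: 851360/860609 ≈ 0.98925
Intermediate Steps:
c = 380817 (c = 393*969 = 380817)
w = 479792 (w = -314*(-1528) = 479792)
(849624 + P(344))/(c + w) = (849624 + 1736)/(380817 + 479792) = 851360/860609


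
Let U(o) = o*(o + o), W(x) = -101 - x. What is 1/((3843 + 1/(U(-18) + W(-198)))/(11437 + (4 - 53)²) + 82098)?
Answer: 468605/38471663428 ≈ 1.2181e-5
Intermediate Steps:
U(o) = 2*o² (U(o) = o*(2*o) = 2*o²)
1/((3843 + 1/(U(-18) + W(-198)))/(11437 + (4 - 53)²) + 82098) = 1/((3843 + 1/(2*(-18)² + (-101 - 1*(-198))))/(11437 + (4 - 53)²) + 82098) = 1/((3843 + 1/(2*324 + (-101 + 198)))/(11437 + (-49)²) + 82098) = 1/((3843 + 1/(648 + 97))/(11437 + 2401) + 82098) = 1/((3843 + 1/745)/13838 + 82098) = 1/((3843 + 1/745)*(1/13838) + 82098) = 1/((2863036/745)*(1/13838) + 82098) = 1/(130138/468605 + 82098) = 1/(38471663428/468605) = 468605/38471663428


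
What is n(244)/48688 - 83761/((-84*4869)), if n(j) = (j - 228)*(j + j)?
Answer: 454474771/1244574828 ≈ 0.36516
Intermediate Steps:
n(j) = 2*j*(-228 + j) (n(j) = (-228 + j)*(2*j) = 2*j*(-228 + j))
n(244)/48688 - 83761/((-84*4869)) = (2*244*(-228 + 244))/48688 - 83761/((-84*4869)) = (2*244*16)*(1/48688) - 83761/(-408996) = 7808*(1/48688) - 83761*(-1/408996) = 488/3043 + 83761/408996 = 454474771/1244574828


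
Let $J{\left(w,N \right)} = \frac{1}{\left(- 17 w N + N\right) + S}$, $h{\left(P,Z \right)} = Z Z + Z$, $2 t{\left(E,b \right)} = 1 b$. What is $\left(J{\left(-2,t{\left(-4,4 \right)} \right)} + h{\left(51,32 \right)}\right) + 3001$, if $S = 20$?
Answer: $\frac{365131}{90} \approx 4057.0$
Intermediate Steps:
$t{\left(E,b \right)} = \frac{b}{2}$ ($t{\left(E,b \right)} = \frac{1 b}{2} = \frac{b}{2}$)
$h{\left(P,Z \right)} = Z + Z^{2}$ ($h{\left(P,Z \right)} = Z^{2} + Z = Z + Z^{2}$)
$J{\left(w,N \right)} = \frac{1}{20 + N - 17 N w}$ ($J{\left(w,N \right)} = \frac{1}{\left(- 17 w N + N\right) + 20} = \frac{1}{\left(- 17 N w + N\right) + 20} = \frac{1}{\left(N - 17 N w\right) + 20} = \frac{1}{20 + N - 17 N w}$)
$\left(J{\left(-2,t{\left(-4,4 \right)} \right)} + h{\left(51,32 \right)}\right) + 3001 = \left(\frac{1}{20 + \frac{1}{2} \cdot 4 - 17 \cdot \frac{1}{2} \cdot 4 \left(-2\right)} + 32 \left(1 + 32\right)\right) + 3001 = \left(\frac{1}{20 + 2 - 34 \left(-2\right)} + 32 \cdot 33\right) + 3001 = \left(\frac{1}{20 + 2 + 68} + 1056\right) + 3001 = \left(\frac{1}{90} + 1056\right) + 3001 = \frac{95041}{90} + 3001 = \frac{365131}{90}$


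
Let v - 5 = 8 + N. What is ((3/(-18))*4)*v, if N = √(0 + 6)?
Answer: -26/3 - 2*√6/3 ≈ -10.300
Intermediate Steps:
N = √6 ≈ 2.4495
v = 13 + √6 (v = 5 + (8 + √6) = 13 + √6 ≈ 15.449)
((3/(-18))*4)*v = ((3/(-18))*4)*(13 + √6) = ((3*(-1/18))*4)*(13 + √6) = (-⅙*4)*(13 + √6) = -2*(13 + √6)/3 = -26/3 - 2*√6/3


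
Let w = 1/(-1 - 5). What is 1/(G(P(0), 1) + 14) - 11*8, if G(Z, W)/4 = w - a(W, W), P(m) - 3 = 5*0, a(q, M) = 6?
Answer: -2819/32 ≈ -88.094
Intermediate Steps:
P(m) = 3 (P(m) = 3 + 5*0 = 3 + 0 = 3)
w = -1/6 (w = 1/(-6) = -1/6 ≈ -0.16667)
G(Z, W) = -74/3 (G(Z, W) = 4*(-1/6 - 1*6) = 4*(-1/6 - 6) = 4*(-37/6) = -74/3)
1/(G(P(0), 1) + 14) - 11*8 = 1/(-74/3 + 14) - 11*8 = 1/(-32/3) - 88 = -3/32 - 88 = -2819/32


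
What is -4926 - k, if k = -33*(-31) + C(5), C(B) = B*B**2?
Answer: -6074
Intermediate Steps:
C(B) = B**3
k = 1148 (k = -33*(-31) + 5**3 = 1023 + 125 = 1148)
-4926 - k = -4926 - 1*1148 = -4926 - 1148 = -6074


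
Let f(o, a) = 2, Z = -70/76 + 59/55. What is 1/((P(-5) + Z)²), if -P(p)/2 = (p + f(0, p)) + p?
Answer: 4368100/1139535049 ≈ 0.0038332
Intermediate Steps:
Z = 317/2090 (Z = -70*1/76 + 59*(1/55) = -35/38 + 59/55 = 317/2090 ≈ 0.15167)
P(p) = -4 - 4*p (P(p) = -2*((p + 2) + p) = -2*((2 + p) + p) = -2*(2 + 2*p) = -4 - 4*p)
1/((P(-5) + Z)²) = 1/(((-4 - 4*(-5)) + 317/2090)²) = 1/(((-4 + 20) + 317/2090)²) = 1/((16 + 317/2090)²) = 1/((33757/2090)²) = 1/(1139535049/4368100) = 4368100/1139535049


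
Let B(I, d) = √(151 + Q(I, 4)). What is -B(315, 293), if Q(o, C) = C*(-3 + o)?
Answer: -√1399 ≈ -37.403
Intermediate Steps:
B(I, d) = √(139 + 4*I) (B(I, d) = √(151 + 4*(-3 + I)) = √(151 + (-12 + 4*I)) = √(139 + 4*I))
-B(315, 293) = -√(139 + 4*315) = -√(139 + 1260) = -√1399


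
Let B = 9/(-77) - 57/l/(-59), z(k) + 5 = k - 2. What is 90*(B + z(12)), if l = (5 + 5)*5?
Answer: 10022301/22715 ≈ 441.22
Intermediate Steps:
l = 50 (l = 10*5 = 50)
z(k) = -7 + k (z(k) = -5 + (k - 2) = -5 + (-2 + k) = -7 + k)
B = -22161/227150 (B = 9/(-77) - 57/50/(-59) = 9*(-1/77) - 57*1/50*(-1/59) = -9/77 - 57/50*(-1/59) = -9/77 + 57/2950 = -22161/227150 ≈ -0.097561)
90*(B + z(12)) = 90*(-22161/227150 + (-7 + 12)) = 90*(-22161/227150 + 5) = 90*(1113589/227150) = 10022301/22715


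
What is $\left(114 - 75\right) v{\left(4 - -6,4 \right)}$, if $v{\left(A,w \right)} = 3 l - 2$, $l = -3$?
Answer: $-429$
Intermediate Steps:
$v{\left(A,w \right)} = -11$ ($v{\left(A,w \right)} = 3 \left(-3\right) - 2 = -9 - 2 = -11$)
$\left(114 - 75\right) v{\left(4 - -6,4 \right)} = \left(114 - 75\right) \left(-11\right) = 39 \left(-11\right) = -429$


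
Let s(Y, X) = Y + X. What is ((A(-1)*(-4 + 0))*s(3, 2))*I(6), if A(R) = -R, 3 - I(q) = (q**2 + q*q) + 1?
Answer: 1400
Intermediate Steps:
s(Y, X) = X + Y
I(q) = 2 - 2*q**2 (I(q) = 3 - ((q**2 + q*q) + 1) = 3 - ((q**2 + q**2) + 1) = 3 - (2*q**2 + 1) = 3 - (1 + 2*q**2) = 3 + (-1 - 2*q**2) = 2 - 2*q**2)
((A(-1)*(-4 + 0))*s(3, 2))*I(6) = (((-1*(-1))*(-4 + 0))*(2 + 3))*(2 - 2*6**2) = ((1*(-4))*5)*(2 - 2*36) = (-4*5)*(2 - 72) = -20*(-70) = 1400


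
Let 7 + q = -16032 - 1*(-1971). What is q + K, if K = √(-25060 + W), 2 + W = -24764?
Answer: -14068 + I*√49826 ≈ -14068.0 + 223.22*I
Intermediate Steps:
W = -24766 (W = -2 - 24764 = -24766)
K = I*√49826 (K = √(-25060 - 24766) = √(-49826) = I*√49826 ≈ 223.22*I)
q = -14068 (q = -7 + (-16032 - 1*(-1971)) = -7 + (-16032 + 1971) = -7 - 14061 = -14068)
q + K = -14068 + I*√49826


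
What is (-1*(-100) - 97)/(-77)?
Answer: -3/77 ≈ -0.038961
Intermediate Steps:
(-1*(-100) - 97)/(-77) = (100 - 97)*(-1/77) = 3*(-1/77) = -3/77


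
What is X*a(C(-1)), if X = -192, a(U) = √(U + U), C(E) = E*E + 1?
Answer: -384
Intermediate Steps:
C(E) = 1 + E² (C(E) = E² + 1 = 1 + E²)
a(U) = √2*√U (a(U) = √(2*U) = √2*√U)
X*a(C(-1)) = -192*√2*√(1 + (-1)²) = -192*√2*√(1 + 1) = -192*√2*√2 = -192*2 = -384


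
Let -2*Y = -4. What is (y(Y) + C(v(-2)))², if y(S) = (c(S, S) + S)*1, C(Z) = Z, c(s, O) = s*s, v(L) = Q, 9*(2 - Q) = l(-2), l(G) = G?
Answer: 5476/81 ≈ 67.605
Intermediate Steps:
Y = 2 (Y = -½*(-4) = 2)
Q = 20/9 (Q = 2 - ⅑*(-2) = 2 + 2/9 = 20/9 ≈ 2.2222)
v(L) = 20/9
c(s, O) = s²
y(S) = S + S² (y(S) = (S² + S)*1 = (S + S²)*1 = S + S²)
(y(Y) + C(v(-2)))² = (2*(1 + 2) + 20/9)² = (2*3 + 20/9)² = (6 + 20/9)² = (74/9)² = 5476/81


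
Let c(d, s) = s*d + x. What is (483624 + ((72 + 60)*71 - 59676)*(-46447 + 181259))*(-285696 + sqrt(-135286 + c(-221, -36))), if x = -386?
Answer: 1937332923899904 - 13562198448*I*sqrt(31929) ≈ 1.9373e+15 - 2.4234e+12*I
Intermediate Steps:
c(d, s) = -386 + d*s (c(d, s) = s*d - 386 = d*s - 386 = -386 + d*s)
(483624 + ((72 + 60)*71 - 59676)*(-46447 + 181259))*(-285696 + sqrt(-135286 + c(-221, -36))) = (483624 + ((72 + 60)*71 - 59676)*(-46447 + 181259))*(-285696 + sqrt(-135286 + (-386 - 221*(-36)))) = (483624 + (132*71 - 59676)*134812)*(-285696 + sqrt(-135286 + (-386 + 7956))) = (483624 + (9372 - 59676)*134812)*(-285696 + sqrt(-135286 + 7570)) = (483624 - 50304*134812)*(-285696 + sqrt(-127716)) = (483624 - 6781582848)*(-285696 + 2*I*sqrt(31929)) = -6781099224*(-285696 + 2*I*sqrt(31929)) = 1937332923899904 - 13562198448*I*sqrt(31929)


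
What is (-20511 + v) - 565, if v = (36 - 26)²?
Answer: -20976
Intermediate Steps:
v = 100 (v = 10² = 100)
(-20511 + v) - 565 = (-20511 + 100) - 565 = -20411 - 565 = -20976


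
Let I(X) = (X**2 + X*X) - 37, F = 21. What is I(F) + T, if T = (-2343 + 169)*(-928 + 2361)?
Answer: -3114497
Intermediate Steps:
T = -3115342 (T = -2174*1433 = -3115342)
I(X) = -37 + 2*X**2 (I(X) = (X**2 + X**2) - 37 = 2*X**2 - 37 = -37 + 2*X**2)
I(F) + T = (-37 + 2*21**2) - 3115342 = (-37 + 2*441) - 3115342 = (-37 + 882) - 3115342 = 845 - 3115342 = -3114497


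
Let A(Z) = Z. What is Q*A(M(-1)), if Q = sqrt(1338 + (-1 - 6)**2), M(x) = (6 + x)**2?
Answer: 25*sqrt(1387) ≈ 931.06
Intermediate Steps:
Q = sqrt(1387) (Q = sqrt(1338 + (-7)**2) = sqrt(1338 + 49) = sqrt(1387) ≈ 37.242)
Q*A(M(-1)) = sqrt(1387)*(6 - 1)**2 = sqrt(1387)*5**2 = sqrt(1387)*25 = 25*sqrt(1387)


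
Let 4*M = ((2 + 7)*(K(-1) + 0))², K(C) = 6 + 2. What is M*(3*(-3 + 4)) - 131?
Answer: 3757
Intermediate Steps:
K(C) = 8
M = 1296 (M = ((2 + 7)*(8 + 0))²/4 = (9*8)²/4 = (¼)*72² = (¼)*5184 = 1296)
M*(3*(-3 + 4)) - 131 = 1296*(3*(-3 + 4)) - 131 = 1296*(3*1) - 131 = 1296*3 - 131 = 3888 - 131 = 3757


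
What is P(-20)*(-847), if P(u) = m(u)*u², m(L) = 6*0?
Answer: 0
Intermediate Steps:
m(L) = 0
P(u) = 0 (P(u) = 0*u² = 0)
P(-20)*(-847) = 0*(-847) = 0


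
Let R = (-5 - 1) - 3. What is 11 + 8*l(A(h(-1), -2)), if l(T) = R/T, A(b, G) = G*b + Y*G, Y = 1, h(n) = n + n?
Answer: -25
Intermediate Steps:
h(n) = 2*n
R = -9 (R = -6 - 3 = -9)
A(b, G) = G + G*b (A(b, G) = G*b + 1*G = G*b + G = G + G*b)
l(T) = -9/T
11 + 8*l(A(h(-1), -2)) = 11 + 8*(-9*(-1/(2*(1 + 2*(-1))))) = 11 + 8*(-9*(-1/(2*(1 - 2)))) = 11 + 8*(-9/((-2*(-1)))) = 11 + 8*(-9/2) = 11 - 36 = -25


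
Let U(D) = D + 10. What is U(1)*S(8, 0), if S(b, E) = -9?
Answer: -99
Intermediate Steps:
U(D) = 10 + D
U(1)*S(8, 0) = (10 + 1)*(-9) = 11*(-9) = -99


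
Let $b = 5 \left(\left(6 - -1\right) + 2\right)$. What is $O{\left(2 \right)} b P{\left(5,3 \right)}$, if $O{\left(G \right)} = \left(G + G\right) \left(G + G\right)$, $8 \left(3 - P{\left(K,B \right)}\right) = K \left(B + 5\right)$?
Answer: $-1440$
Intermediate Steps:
$P{\left(K,B \right)} = 3 - \frac{K \left(5 + B\right)}{8}$ ($P{\left(K,B \right)} = 3 - \frac{K \left(B + 5\right)}{8} = 3 - \frac{K \left(5 + B\right)}{8}$)
$O{\left(G \right)} = 4 G^{2}$ ($O{\left(G \right)} = 2 G 2 G = 4 G^{2}$)
$b = 45$ ($b = 5 \left(\left(6 + 1\right) + 2\right) = 5 \left(7 + 2\right) = 5 \cdot 9 = 45$)
$O{\left(2 \right)} b P{\left(5,3 \right)} = 4 \cdot 2^{2} \cdot 45 \left(3 - \frac{25}{8} - \frac{3}{8} \cdot 5\right) = 4 \cdot 4 \cdot 45 \left(3 - \frac{25}{8} - \frac{15}{8}\right) = 16 \cdot 45 \left(-2\right) = 720 \left(-2\right) = -1440$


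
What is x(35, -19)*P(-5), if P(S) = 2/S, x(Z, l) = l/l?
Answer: -⅖ ≈ -0.40000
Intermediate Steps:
x(Z, l) = 1
x(35, -19)*P(-5) = 1*(2/(-5)) = 1*(2*(-⅕)) = 1*(-⅖) = -⅖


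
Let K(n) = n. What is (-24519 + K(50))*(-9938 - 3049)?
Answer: 317778903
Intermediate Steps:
(-24519 + K(50))*(-9938 - 3049) = (-24519 + 50)*(-9938 - 3049) = -24469*(-12987) = 317778903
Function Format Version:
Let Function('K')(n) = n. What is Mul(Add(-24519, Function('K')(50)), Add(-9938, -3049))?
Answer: 317778903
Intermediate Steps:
Mul(Add(-24519, Function('K')(50)), Add(-9938, -3049)) = Mul(Add(-24519, 50), Add(-9938, -3049)) = Mul(-24469, -12987) = 317778903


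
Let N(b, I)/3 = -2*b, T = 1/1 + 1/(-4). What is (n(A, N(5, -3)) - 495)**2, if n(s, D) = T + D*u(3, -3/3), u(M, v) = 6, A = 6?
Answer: 7273809/16 ≈ 4.5461e+5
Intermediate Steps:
T = 3/4 (T = 1*1 + 1*(-1/4) = 1 - 1/4 = 3/4 ≈ 0.75000)
N(b, I) = -6*b (N(b, I) = 3*(-2*b) = -6*b)
n(s, D) = 3/4 + 6*D (n(s, D) = 3/4 + D*6 = 3/4 + 6*D)
(n(A, N(5, -3)) - 495)**2 = ((3/4 + 6*(-6*5)) - 495)**2 = ((3/4 + 6*(-30)) - 495)**2 = ((3/4 - 180) - 495)**2 = (-717/4 - 495)**2 = (-2697/4)**2 = 7273809/16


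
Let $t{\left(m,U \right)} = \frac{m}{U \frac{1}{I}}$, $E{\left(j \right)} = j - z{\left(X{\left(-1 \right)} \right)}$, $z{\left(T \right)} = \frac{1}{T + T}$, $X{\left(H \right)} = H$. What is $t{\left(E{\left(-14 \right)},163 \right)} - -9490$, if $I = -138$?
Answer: $\frac{1548733}{163} \approx 9501.4$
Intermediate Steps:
$z{\left(T \right)} = \frac{1}{2 T}$
$E{\left(j \right)} = \frac{1}{2} + j$ ($E{\left(j \right)} = j - \frac{1}{2 \left(-1\right)} = j - \frac{1}{2} \left(-1\right) = j - - \frac{1}{2} = j + \frac{1}{2} = \frac{1}{2} + j$)
$t{\left(m,U \right)} = - \frac{138 m}{U}$ ($t{\left(m,U \right)} = \frac{m}{U \frac{1}{-138}} = \frac{m}{U \left(- \frac{1}{138}\right)} = \frac{m}{\left(- \frac{1}{138}\right) U} = m \left(- \frac{138}{U}\right) = - \frac{138 m}{U}$)
$t{\left(E{\left(-14 \right)},163 \right)} - -9490 = - \frac{138 \left(\frac{1}{2} - 14\right)}{163} - -9490 = \left(-138\right) \left(- \frac{27}{2}\right) \frac{1}{163} + 9490 = \frac{1863}{163} + 9490 = \frac{1548733}{163}$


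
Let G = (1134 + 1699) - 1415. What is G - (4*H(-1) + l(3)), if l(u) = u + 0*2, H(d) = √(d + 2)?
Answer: 1411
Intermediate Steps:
H(d) = √(2 + d)
l(u) = u (l(u) = u + 0 = u)
G = 1418 (G = 2833 - 1415 = 1418)
G - (4*H(-1) + l(3)) = 1418 - (4*√(2 - 1) + 3) = 1418 - (4*√1 + 3) = 1418 - (4*1 + 3) = 1418 - (4 + 3) = 1418 - 7 = 1411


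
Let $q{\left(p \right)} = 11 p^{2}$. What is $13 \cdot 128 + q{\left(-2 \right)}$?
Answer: $1708$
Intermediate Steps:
$13 \cdot 128 + q{\left(-2 \right)} = 13 \cdot 128 + 11 \left(-2\right)^{2} = 1664 + 11 \cdot 4 = 1664 + 44 = 1708$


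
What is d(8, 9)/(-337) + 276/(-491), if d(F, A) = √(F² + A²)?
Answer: -276/491 - √145/337 ≈ -0.59785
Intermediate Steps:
d(F, A) = √(A² + F²)
d(8, 9)/(-337) + 276/(-491) = √(9² + 8²)/(-337) + 276/(-491) = √(81 + 64)*(-1/337) + 276*(-1/491) = √145*(-1/337) - 276/491 = -√145/337 - 276/491 = -276/491 - √145/337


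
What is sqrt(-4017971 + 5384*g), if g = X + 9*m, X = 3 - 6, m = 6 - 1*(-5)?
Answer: I*sqrt(3501107) ≈ 1871.1*I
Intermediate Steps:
m = 11 (m = 6 + 5 = 11)
X = -3
g = 96 (g = -3 + 9*11 = -3 + 99 = 96)
sqrt(-4017971 + 5384*g) = sqrt(-4017971 + 5384*96) = sqrt(-4017971 + 516864) = sqrt(-3501107) = I*sqrt(3501107)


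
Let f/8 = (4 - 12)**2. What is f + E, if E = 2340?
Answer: 2852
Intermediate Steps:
f = 512 (f = 8*(4 - 12)**2 = 8*(-8)**2 = 8*64 = 512)
f + E = 512 + 2340 = 2852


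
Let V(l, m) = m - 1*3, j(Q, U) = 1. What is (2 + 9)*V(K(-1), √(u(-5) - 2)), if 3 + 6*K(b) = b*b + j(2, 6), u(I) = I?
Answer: -33 + 11*I*√7 ≈ -33.0 + 29.103*I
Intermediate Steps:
K(b) = -⅓ + b²/6 (K(b) = -½ + (b*b + 1)/6 = -½ + (b² + 1)/6 = -½ + (1 + b²)/6 = -½ + (⅙ + b²/6) = -⅓ + b²/6)
V(l, m) = -3 + m (V(l, m) = m - 3 = -3 + m)
(2 + 9)*V(K(-1), √(u(-5) - 2)) = (2 + 9)*(-3 + √(-5 - 2)) = 11*(-3 + √(-7)) = 11*(-3 + I*√7) = -33 + 11*I*√7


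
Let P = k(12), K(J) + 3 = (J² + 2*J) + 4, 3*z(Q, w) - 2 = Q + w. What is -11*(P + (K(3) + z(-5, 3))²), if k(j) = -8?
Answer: -2728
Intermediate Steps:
z(Q, w) = ⅔ + Q/3 + w/3 (z(Q, w) = ⅔ + (Q + w)/3 = ⅔ + (Q/3 + w/3) = ⅔ + Q/3 + w/3)
K(J) = 1 + J² + 2*J (K(J) = -3 + ((J² + 2*J) + 4) = -3 + (4 + J² + 2*J) = 1 + J² + 2*J)
P = -8
-11*(P + (K(3) + z(-5, 3))²) = -11*(-8 + ((1 + 3² + 2*3) + (⅔ + (⅓)*(-5) + (⅓)*3))²) = -11*(-8 + ((1 + 9 + 6) + (⅔ - 5/3 + 1))²) = -11*(-8 + (16 + 0)²) = -11*(-8 + 16²) = -11*(-8 + 256) = -11*248 = -2728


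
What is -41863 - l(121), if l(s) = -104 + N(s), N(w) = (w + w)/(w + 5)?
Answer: -2630938/63 ≈ -41761.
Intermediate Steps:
N(w) = 2*w/(5 + w) (N(w) = (2*w)/(5 + w) = 2*w/(5 + w))
l(s) = -104 + 2*s/(5 + s)
-41863 - l(121) = -41863 - 2*(-260 - 51*121)/(5 + 121) = -41863 - 2*(-260 - 6171)/126 = -41863 - 2*(-6431)/126 = -41863 - 1*(-6431/63) = -41863 + 6431/63 = -2630938/63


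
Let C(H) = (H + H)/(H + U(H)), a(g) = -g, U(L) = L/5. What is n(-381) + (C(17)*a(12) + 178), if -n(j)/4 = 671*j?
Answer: 1022762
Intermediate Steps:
U(L) = L/5 (U(L) = L*(⅕) = L/5)
n(j) = -2684*j
C(H) = 5/3 (C(H) = (H + H)/(H + H/5) = (2*H)/((6*H/5)) = (2*H)*(5/(6*H)) = 5/3)
n(-381) + (C(17)*a(12) + 178) = -2684*(-381) + (5*(-1*12)/3 + 178) = 1022604 + ((5/3)*(-12) + 178) = 1022604 + (-20 + 178) = 1022604 + 158 = 1022762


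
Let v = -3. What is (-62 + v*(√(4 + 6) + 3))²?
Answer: 5131 + 426*√10 ≈ 6478.1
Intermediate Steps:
(-62 + v*(√(4 + 6) + 3))² = (-62 - 3*(√(4 + 6) + 3))² = (-62 - 3*(√10 + 3))² = (-62 - 3*(3 + √10))² = (-62 + (-9 - 3*√10))² = (-71 - 3*√10)²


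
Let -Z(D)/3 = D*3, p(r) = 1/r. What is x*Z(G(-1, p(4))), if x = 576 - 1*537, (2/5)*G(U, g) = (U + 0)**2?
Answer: -1755/2 ≈ -877.50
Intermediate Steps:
G(U, g) = 5*U**2/2 (G(U, g) = 5*(U + 0)**2/2 = 5*U**2/2)
Z(D) = -9*D (Z(D) = -3*D*3 = -9*D)
x = 39 (x = 576 - 537 = 39)
x*Z(G(-1, p(4))) = 39*(-45*(-1)**2/2) = 39*(-45/2) = -1755/2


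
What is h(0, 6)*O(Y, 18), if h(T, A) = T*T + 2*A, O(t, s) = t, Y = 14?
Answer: 168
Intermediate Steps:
h(T, A) = T**2 + 2*A
h(0, 6)*O(Y, 18) = (0**2 + 2*6)*14 = (0 + 12)*14 = 12*14 = 168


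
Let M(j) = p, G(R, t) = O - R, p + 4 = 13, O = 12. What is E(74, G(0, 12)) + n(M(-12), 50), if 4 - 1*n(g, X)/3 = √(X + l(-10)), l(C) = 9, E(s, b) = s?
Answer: 86 - 3*√59 ≈ 62.957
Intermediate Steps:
p = 9 (p = -4 + 13 = 9)
G(R, t) = 12 - R
M(j) = 9
n(g, X) = 12 - 3*√(9 + X) (n(g, X) = 12 - 3*√(X + 9) = 12 - 3*√(9 + X))
E(74, G(0, 12)) + n(M(-12), 50) = 74 + (12 - 3*√(9 + 50)) = 74 + (12 - 3*√59) = 86 - 3*√59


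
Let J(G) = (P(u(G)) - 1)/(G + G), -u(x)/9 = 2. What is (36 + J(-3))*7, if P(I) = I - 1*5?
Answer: 280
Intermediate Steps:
u(x) = -18 (u(x) = -9*2 = -18)
P(I) = -5 + I (P(I) = I - 5 = -5 + I)
J(G) = -12/G (J(G) = ((-5 - 18) - 1)/(G + G) = (-23 - 1)/((2*G)) = -12/G)
(36 + J(-3))*7 = (36 - 12/(-3))*7 = (36 - 12*(-1/3))*7 = (36 + 4)*7 = 40*7 = 280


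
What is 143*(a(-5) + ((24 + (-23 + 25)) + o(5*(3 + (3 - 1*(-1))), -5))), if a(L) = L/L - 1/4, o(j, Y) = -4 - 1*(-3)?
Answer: 14729/4 ≈ 3682.3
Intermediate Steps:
o(j, Y) = -1 (o(j, Y) = -4 + 3 = -1)
a(L) = ¾ (a(L) = 1 - 1*¼ = 1 - ¼ = ¾)
143*(a(-5) + ((24 + (-23 + 25)) + o(5*(3 + (3 - 1*(-1))), -5))) = 143*(¾ + ((24 + (-23 + 25)) - 1)) = 143*(¾ + ((24 + 2) - 1)) = 143*(¾ + (26 - 1)) = 143*(¾ + 25) = 143*(103/4) = 14729/4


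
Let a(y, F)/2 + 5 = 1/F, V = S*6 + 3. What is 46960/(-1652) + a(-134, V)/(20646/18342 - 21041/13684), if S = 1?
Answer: -100260516836/21355023627 ≈ -4.6949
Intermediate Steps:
V = 9 (V = 1*6 + 3 = 6 + 3 = 9)
a(y, F) = -10 + 2/F
46960/(-1652) + a(-134, V)/(20646/18342 - 21041/13684) = 46960/(-1652) + (-10 + 2/9)/(20646/18342 - 21041/13684) = 46960*(-1/1652) + (-10 + 2*(1/9))/(20646*(1/18342) - 21041*1/13684) = -11740/413 + (-10 + 2/9)/(1147/1019 - 21041/13684) = -11740/413 - 88/(9*(-5745231/13943996)) = -11740/413 - 88/9*(-13943996/5745231) = -11740/413 + 1227071648/51707079 = -100260516836/21355023627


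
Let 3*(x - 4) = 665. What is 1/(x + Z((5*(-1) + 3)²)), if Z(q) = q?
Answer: 3/689 ≈ 0.0043541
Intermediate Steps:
x = 677/3 (x = 4 + (⅓)*665 = 4 + 665/3 = 677/3 ≈ 225.67)
1/(x + Z((5*(-1) + 3)²)) = 1/(677/3 + (5*(-1) + 3)²) = 1/(677/3 + (-5 + 3)²) = 1/(677/3 + (-2)²) = 1/(677/3 + 4) = 1/(689/3) = 3/689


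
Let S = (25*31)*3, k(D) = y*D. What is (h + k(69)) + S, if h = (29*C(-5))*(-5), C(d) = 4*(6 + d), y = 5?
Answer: 2090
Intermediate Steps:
C(d) = 24 + 4*d
k(D) = 5*D
S = 2325 (S = 775*3 = 2325)
h = -580 (h = (29*(24 + 4*(-5)))*(-5) = (29*(24 - 20))*(-5) = (29*4)*(-5) = 116*(-5) = -580)
(h + k(69)) + S = (-580 + 5*69) + 2325 = (-580 + 345) + 2325 = -235 + 2325 = 2090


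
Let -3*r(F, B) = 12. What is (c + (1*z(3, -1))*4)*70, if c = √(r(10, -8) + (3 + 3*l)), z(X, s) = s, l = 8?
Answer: -280 + 70*√23 ≈ 55.708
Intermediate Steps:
r(F, B) = -4 (r(F, B) = -⅓*12 = -4)
c = √23 (c = √(-4 + (3 + 3*8)) = √(-4 + (3 + 24)) = √(-4 + 27) = √23 ≈ 4.7958)
(c + (1*z(3, -1))*4)*70 = (√23 + (1*(-1))*4)*70 = (√23 - 1*4)*70 = (√23 - 4)*70 = (-4 + √23)*70 = -280 + 70*√23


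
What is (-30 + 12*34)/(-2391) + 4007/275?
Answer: 3158929/219175 ≈ 14.413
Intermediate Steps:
(-30 + 12*34)/(-2391) + 4007/275 = (-30 + 408)*(-1/2391) + 4007*(1/275) = 378*(-1/2391) + 4007/275 = -126/797 + 4007/275 = 3158929/219175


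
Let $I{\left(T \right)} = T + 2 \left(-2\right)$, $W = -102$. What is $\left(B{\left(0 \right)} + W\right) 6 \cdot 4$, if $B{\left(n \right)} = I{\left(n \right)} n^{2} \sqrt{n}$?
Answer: $-2448$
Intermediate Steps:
$I{\left(T \right)} = -4 + T$ ($I{\left(T \right)} = T - 4 = -4 + T$)
$B{\left(n \right)} = n^{\frac{5}{2}} \left(-4 + n\right)$ ($B{\left(n \right)} = \left(-4 + n\right) n^{2} \sqrt{n} = n^{2} \left(-4 + n\right) \sqrt{n} = n^{\frac{5}{2}} \left(-4 + n\right)$)
$\left(B{\left(0 \right)} + W\right) 6 \cdot 4 = \left(0^{\frac{5}{2}} \left(-4 + 0\right) - 102\right) 6 \cdot 4 = \left(0 \left(-4\right) - 102\right) 24 = \left(0 - 102\right) 24 = \left(-102\right) 24 = -2448$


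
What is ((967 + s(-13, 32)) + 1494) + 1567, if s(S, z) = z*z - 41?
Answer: 5011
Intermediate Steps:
s(S, z) = -41 + z**2 (s(S, z) = z**2 - 41 = -41 + z**2)
((967 + s(-13, 32)) + 1494) + 1567 = ((967 + (-41 + 32**2)) + 1494) + 1567 = ((967 + (-41 + 1024)) + 1494) + 1567 = ((967 + 983) + 1494) + 1567 = (1950 + 1494) + 1567 = 3444 + 1567 = 5011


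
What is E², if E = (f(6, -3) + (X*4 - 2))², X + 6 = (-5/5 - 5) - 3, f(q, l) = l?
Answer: 17850625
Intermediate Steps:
X = -15 (X = -6 + ((-5/5 - 5) - 3) = -6 + ((-5*⅕ - 5) - 3) = -6 + ((-1 - 5) - 3) = -6 + (-6 - 3) = -6 - 9 = -15)
E = 4225 (E = (-3 + (-15*4 - 2))² = (-3 + (-60 - 2))² = (-3 - 62)² = (-65)² = 4225)
E² = 4225² = 17850625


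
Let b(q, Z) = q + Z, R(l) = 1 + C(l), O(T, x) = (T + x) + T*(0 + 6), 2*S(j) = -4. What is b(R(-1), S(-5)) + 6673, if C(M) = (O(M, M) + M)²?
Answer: 6753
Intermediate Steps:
S(j) = -2 (S(j) = (½)*(-4) = -2)
O(T, x) = x + 7*T (O(T, x) = (T + x) + T*6 = (T + x) + 6*T = x + 7*T)
C(M) = 81*M² (C(M) = ((M + 7*M) + M)² = (8*M + M)² = (9*M)² = 81*M²)
R(l) = 1 + 81*l²
b(q, Z) = Z + q
b(R(-1), S(-5)) + 6673 = (-2 + (1 + 81*(-1)²)) + 6673 = (-2 + (1 + 81*1)) + 6673 = (-2 + (1 + 81)) + 6673 = (-2 + 82) + 6673 = 80 + 6673 = 6753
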